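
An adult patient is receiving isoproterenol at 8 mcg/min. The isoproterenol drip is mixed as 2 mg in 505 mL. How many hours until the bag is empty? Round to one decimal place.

8 mcg/min × 60 min/hr = 480 mcg/hr
Concentration = 2 mg ÷ 505 mL = 0.003960396 mg/mL = 3.960396 mcg/mL
Rate = 480 mcg/hr ÷ 3.960396 mcg/mL = 121.2 mL/hr
Duration = 505 mL ÷ 121.2 mL/hr = 4.166667 hr

4.2 hours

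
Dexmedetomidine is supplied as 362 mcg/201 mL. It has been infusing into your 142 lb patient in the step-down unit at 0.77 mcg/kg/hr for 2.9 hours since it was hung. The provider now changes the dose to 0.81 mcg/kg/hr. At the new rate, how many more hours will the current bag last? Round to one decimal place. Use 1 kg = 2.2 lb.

Initial rate:
Weight = 142 lb ÷ 2.2 lb/kg = 64.54545 kg
Dose = 0.77 mcg/kg/hr × 64.54545 kg = 49.7 mcg/hr
Concentration = 362 mcg ÷ 201 mL = 1.800995 mcg/mL
Rate = 49.7 mcg/hr ÷ 1.800995 mcg/mL = 27.59586 mL/hr
Volume infused so far = 27.59586 mL/hr × 2.9 hr = 80.02798 mL
Volume remaining = 201 − 80.02798 = 120.972 mL
New rate:
Dose = 0.81 mcg/kg/hr × 64.54545 kg = 52.28182 mcg/hr
Rate = 52.28182 mcg/hr ÷ 1.800995 mcg/mL = 29.02941 mL/hr
Time remaining = 120.972 mL ÷ 29.02941 mL/hr = 4.167223 hr

4.2 hours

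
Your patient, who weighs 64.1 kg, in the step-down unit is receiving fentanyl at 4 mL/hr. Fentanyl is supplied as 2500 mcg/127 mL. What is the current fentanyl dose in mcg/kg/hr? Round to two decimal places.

1.23 mcg/kg/hr

Concentration = 2500 mcg ÷ 127 mL = 19.68504 mcg/mL
Drug rate = 4 mL/hr × 19.68504 mcg/mL = 78.74016 mcg/hr
78.74016 mcg/hr ÷ 64.1 kg = 1.228396 mcg/kg/hr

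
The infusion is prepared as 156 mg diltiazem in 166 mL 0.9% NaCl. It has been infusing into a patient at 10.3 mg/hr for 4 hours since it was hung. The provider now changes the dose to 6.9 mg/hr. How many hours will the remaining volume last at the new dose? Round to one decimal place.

16.6 hours

Initial rate:
Concentration = 156 mg ÷ 166 mL = 0.939759 mg/mL
Rate = 10.3 mg/hr ÷ 0.939759 mg/mL = 10.96026 mL/hr
Volume infused so far = 10.96026 mL/hr × 4 hr = 43.84103 mL
Volume remaining = 166 − 43.84103 = 122.159 mL
New rate:
Rate = 6.9 mg/hr ÷ 0.939759 mg/mL = 7.342308 mL/hr
Time remaining = 122.159 mL ÷ 7.342308 mL/hr = 16.63768 hr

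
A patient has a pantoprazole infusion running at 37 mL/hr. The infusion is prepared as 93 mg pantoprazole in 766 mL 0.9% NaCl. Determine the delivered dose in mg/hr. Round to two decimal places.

Concentration = 93 mg ÷ 766 mL = 0.1214099 mg/mL
Drug rate = 37 mL/hr × 0.1214099 mg/mL = 4.492167 mg/hr

4.49 mg/hr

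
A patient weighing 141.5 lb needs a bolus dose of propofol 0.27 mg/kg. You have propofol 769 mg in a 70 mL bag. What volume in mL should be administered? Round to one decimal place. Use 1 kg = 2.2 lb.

1.6 mL

Weight = 141.5 lb ÷ 2.2 lb/kg = 64.31818 kg
Dose = 0.27 mg/kg × 64.31818 kg = 17.36591 mg
Concentration = 769 mg ÷ 70 mL = 10.98571 mg/mL
Volume = 17.36591 mg ÷ 10.98571 mg/mL = 1.580772 mL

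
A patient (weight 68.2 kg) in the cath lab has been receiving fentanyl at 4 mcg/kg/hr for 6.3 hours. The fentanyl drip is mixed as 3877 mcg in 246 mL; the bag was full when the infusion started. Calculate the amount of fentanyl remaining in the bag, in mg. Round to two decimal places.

2.16 mg

Dose = 4 mcg/kg/hr × 68.2 kg = 272.8 mcg/hr
Concentration = 3877 mcg ÷ 246 mL = 15.76016 mcg/mL
Rate = 272.8 mcg/hr ÷ 15.76016 mcg/mL = 17.30947 mL/hr
Volume infused = 17.30947 mL/hr × 6.3 hr = 109.0496 mL
Volume remaining = 246 − 109.0496 = 136.9504 mL
Drug remaining = 136.9504 mL × 15.76016 mcg/mL = 2158.36 mcg = 2.15836 mg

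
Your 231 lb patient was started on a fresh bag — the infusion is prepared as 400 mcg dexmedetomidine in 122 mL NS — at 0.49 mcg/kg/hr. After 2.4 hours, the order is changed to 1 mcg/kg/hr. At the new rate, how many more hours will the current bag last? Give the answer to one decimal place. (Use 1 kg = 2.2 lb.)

2.6 hours

Initial rate:
Weight = 231 lb ÷ 2.2 lb/kg = 105 kg
Dose = 0.49 mcg/kg/hr × 105 kg = 51.45 mcg/hr
Concentration = 400 mcg ÷ 122 mL = 3.278689 mcg/mL
Rate = 51.45 mcg/hr ÷ 3.278689 mcg/mL = 15.69225 mL/hr
Volume infused so far = 15.69225 mL/hr × 2.4 hr = 37.6614 mL
Volume remaining = 122 − 37.6614 = 84.3386 mL
New rate:
Dose = 1 mcg/kg/hr × 105 kg = 105 mcg/hr
Rate = 105 mcg/hr ÷ 3.278689 mcg/mL = 32.025 mL/hr
Time remaining = 84.3386 mL ÷ 32.025 mL/hr = 2.633524 hr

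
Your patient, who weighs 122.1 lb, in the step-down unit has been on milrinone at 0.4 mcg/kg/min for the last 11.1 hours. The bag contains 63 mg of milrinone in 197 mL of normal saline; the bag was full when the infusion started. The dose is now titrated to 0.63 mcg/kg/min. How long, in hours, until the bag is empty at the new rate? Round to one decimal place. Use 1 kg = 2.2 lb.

Initial rate:
Weight = 122.1 lb ÷ 2.2 lb/kg = 55.5 kg
Dose = 0.4 mcg/kg/min × 55.5 kg = 22.2 mcg/min
22.2 mcg/min × 60 min/hr = 1332 mcg/hr
Concentration = 63 mg ÷ 197 mL = 0.319797 mg/mL = 319.797 mcg/mL
Rate = 1332 mcg/hr ÷ 319.797 mcg/mL = 4.165143 mL/hr
Volume infused so far = 4.165143 mL/hr × 11.1 hr = 46.23309 mL
Volume remaining = 197 − 46.23309 = 150.7669 mL
New rate:
Dose = 0.63 mcg/kg/min × 55.5 kg = 34.965 mcg/min
34.965 mcg/min × 60 min/hr = 2097.9 mcg/hr
Rate = 2097.9 mcg/hr ÷ 319.797 mcg/mL = 6.5601 mL/hr
Time remaining = 150.7669 mL ÷ 6.5601 mL/hr = 22.98241 hr

23.0 hours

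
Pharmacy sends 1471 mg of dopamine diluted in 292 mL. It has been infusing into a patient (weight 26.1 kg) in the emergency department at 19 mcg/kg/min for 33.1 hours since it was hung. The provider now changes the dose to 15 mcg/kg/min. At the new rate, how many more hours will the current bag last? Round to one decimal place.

20.7 hours

Initial rate:
Dose = 19 mcg/kg/min × 26.1 kg = 495.9 mcg/min
495.9 mcg/min × 60 min/hr = 29754 mcg/hr
Concentration = 1471 mg ÷ 292 mL = 5.037671 mg/mL = 5037.671 mcg/mL
Rate = 29754 mcg/hr ÷ 5037.671 mcg/mL = 5.9063 mL/hr
Volume infused so far = 5.9063 mL/hr × 33.1 hr = 195.4985 mL
Volume remaining = 292 − 195.4985 = 96.50145 mL
New rate:
Dose = 15 mcg/kg/min × 26.1 kg = 391.5 mcg/min
391.5 mcg/min × 60 min/hr = 23490 mcg/hr
Rate = 23490 mcg/hr ÷ 5037.671 mcg/mL = 4.662869 mL/hr
Time remaining = 96.50145 mL ÷ 4.662869 mL/hr = 20.69573 hr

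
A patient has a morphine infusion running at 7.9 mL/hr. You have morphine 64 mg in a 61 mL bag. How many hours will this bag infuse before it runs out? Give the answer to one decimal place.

7.7 hours

Duration = 61 mL ÷ 7.9 mL/hr = 7.721519 hr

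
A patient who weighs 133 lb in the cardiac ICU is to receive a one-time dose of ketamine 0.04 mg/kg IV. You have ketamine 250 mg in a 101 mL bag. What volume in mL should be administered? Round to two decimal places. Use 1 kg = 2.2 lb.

Weight = 133 lb ÷ 2.2 lb/kg = 60.45455 kg
Dose = 0.04 mg/kg × 60.45455 kg = 2.418182 mg
Concentration = 250 mg ÷ 101 mL = 2.475248 mg/mL
Volume = 2.418182 mg ÷ 2.475248 mg/mL = 0.9769455 mL

0.98 mL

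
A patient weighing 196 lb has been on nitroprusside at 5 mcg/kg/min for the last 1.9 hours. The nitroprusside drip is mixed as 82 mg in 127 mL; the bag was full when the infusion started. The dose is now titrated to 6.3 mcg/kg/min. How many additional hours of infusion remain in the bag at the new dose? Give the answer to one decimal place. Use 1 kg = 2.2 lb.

0.9 hours

Initial rate:
Weight = 196 lb ÷ 2.2 lb/kg = 89.09091 kg
Dose = 5 mcg/kg/min × 89.09091 kg = 445.4545 mcg/min
445.4545 mcg/min × 60 min/hr = 26727.27 mcg/hr
Concentration = 82 mg ÷ 127 mL = 0.6456693 mg/mL = 645.6693 mcg/mL
Rate = 26727.27 mcg/hr ÷ 645.6693 mcg/mL = 41.39468 mL/hr
Volume infused so far = 41.39468 mL/hr × 1.9 hr = 78.64989 mL
Volume remaining = 127 − 78.64989 = 48.35011 mL
New rate:
Dose = 6.3 mcg/kg/min × 89.09091 kg = 561.2727 mcg/min
561.2727 mcg/min × 60 min/hr = 33676.36 mcg/hr
Rate = 33676.36 mcg/hr ÷ 645.6693 mcg/mL = 52.15729 mL/hr
Time remaining = 48.35011 mL ÷ 52.15729 mL/hr = 0.9270057 hr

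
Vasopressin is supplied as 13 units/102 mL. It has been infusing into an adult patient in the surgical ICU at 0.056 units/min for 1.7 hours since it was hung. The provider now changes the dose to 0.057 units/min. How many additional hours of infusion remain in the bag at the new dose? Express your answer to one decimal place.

Initial rate:
0.056 units/min × 60 min/hr = 3.36 units/hr
Concentration = 13 units ÷ 102 mL = 0.127451 units/mL
Rate = 3.36 units/hr ÷ 0.127451 units/mL = 26.36308 mL/hr
Volume infused so far = 26.36308 mL/hr × 1.7 hr = 44.81723 mL
Volume remaining = 102 − 44.81723 = 57.18277 mL
New rate:
0.057 units/min × 60 min/hr = 3.42 units/hr
Rate = 3.42 units/hr ÷ 0.127451 units/mL = 26.83385 mL/hr
Time remaining = 57.18277 mL ÷ 26.83385 mL/hr = 2.130994 hr

2.1 hours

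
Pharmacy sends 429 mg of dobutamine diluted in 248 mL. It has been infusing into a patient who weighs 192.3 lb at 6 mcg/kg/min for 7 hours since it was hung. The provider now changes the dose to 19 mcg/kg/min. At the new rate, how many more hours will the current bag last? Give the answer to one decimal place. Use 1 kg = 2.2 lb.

2.1 hours

Initial rate:
Weight = 192.3 lb ÷ 2.2 lb/kg = 87.40909 kg
Dose = 6 mcg/kg/min × 87.40909 kg = 524.4545 mcg/min
524.4545 mcg/min × 60 min/hr = 31467.27 mcg/hr
Concentration = 429 mg ÷ 248 mL = 1.729839 mg/mL = 1729.839 mcg/mL
Rate = 31467.27 mcg/hr ÷ 1729.839 mcg/mL = 18.19087 mL/hr
Volume infused so far = 18.19087 mL/hr × 7 hr = 127.3361 mL
Volume remaining = 248 − 127.3361 = 120.6639 mL
New rate:
Dose = 19 mcg/kg/min × 87.40909 kg = 1660.773 mcg/min
1660.773 mcg/min × 60 min/hr = 99646.36 mcg/hr
Rate = 99646.36 mcg/hr ÷ 1729.839 mcg/mL = 57.60442 mL/hr
Time remaining = 120.6639 mL ÷ 57.60442 mL/hr = 2.094699 hr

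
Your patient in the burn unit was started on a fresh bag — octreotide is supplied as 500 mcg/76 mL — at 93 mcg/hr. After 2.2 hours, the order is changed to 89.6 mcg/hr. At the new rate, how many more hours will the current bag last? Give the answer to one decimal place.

Initial rate:
Concentration = 500 mcg ÷ 76 mL = 6.578947 mcg/mL
Rate = 93 mcg/hr ÷ 6.578947 mcg/mL = 14.136 mL/hr
Volume infused so far = 14.136 mL/hr × 2.2 hr = 31.0992 mL
Volume remaining = 76 − 31.0992 = 44.9008 mL
New rate:
Rate = 89.6 mcg/hr ÷ 6.578947 mcg/mL = 13.6192 mL/hr
Time remaining = 44.9008 mL ÷ 13.6192 mL/hr = 3.296875 hr

3.3 hours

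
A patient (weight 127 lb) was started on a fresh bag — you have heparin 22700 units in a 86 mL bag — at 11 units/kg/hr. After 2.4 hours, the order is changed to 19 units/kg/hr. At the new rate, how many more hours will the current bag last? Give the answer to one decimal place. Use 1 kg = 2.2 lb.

Initial rate:
Weight = 127 lb ÷ 2.2 lb/kg = 57.72727 kg
Dose = 11 units/kg/hr × 57.72727 kg = 635 units/hr
Concentration = 22700 units ÷ 86 mL = 263.9535 units/mL
Rate = 635 units/hr ÷ 263.9535 units/mL = 2.405727 mL/hr
Volume infused so far = 2.405727 mL/hr × 2.4 hr = 5.773744 mL
Volume remaining = 86 − 5.773744 = 80.22626 mL
New rate:
Dose = 19 units/kg/hr × 57.72727 kg = 1096.818 units/hr
Rate = 1096.818 units/hr ÷ 263.9535 units/mL = 4.155346 mL/hr
Time remaining = 80.22626 mL ÷ 4.155346 mL/hr = 19.30676 hr

19.3 hours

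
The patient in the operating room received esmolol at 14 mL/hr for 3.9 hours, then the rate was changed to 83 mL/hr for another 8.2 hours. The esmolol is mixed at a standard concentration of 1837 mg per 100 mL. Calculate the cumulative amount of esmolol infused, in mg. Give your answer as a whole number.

Concentration = 1837 mg ÷ 100 mL = 18.37 mg/mL
Stage 1: 14 mL/hr × 3.9 hr = 54.6 mL → 54.6 mL × 18.37 mg/mL = 1003.002 mg
Stage 2: 83 mL/hr × 8.2 hr = 680.6 mL → 680.6 mL × 18.37 mg/mL = 12502.62 mg
Total = 1003.002 + 12502.62 = 13505.62 mg

13506 mg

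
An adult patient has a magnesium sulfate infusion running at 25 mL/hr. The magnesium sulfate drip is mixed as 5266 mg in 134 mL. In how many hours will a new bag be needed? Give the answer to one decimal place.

Duration = 134 mL ÷ 25 mL/hr = 5.36 hr

5.4 hours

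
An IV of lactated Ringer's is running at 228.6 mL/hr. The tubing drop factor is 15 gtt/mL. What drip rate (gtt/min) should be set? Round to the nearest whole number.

57 gtt/min

228.6 mL/hr ÷ 60 min/hr = 3.81 mL/min
3.81 mL/min × 15 gtt/mL = 57.15 gtt/min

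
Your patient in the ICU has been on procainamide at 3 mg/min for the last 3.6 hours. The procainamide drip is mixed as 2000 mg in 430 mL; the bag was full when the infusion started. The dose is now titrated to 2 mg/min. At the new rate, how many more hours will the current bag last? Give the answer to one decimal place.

Initial rate:
3 mg/min × 60 min/hr = 180 mg/hr
Concentration = 2000 mg ÷ 430 mL = 4.651163 mg/mL
Rate = 180 mg/hr ÷ 4.651163 mg/mL = 38.7 mL/hr
Volume infused so far = 38.7 mL/hr × 3.6 hr = 139.32 mL
Volume remaining = 430 − 139.32 = 290.68 mL
New rate:
2 mg/min × 60 min/hr = 120 mg/hr
Rate = 120 mg/hr ÷ 4.651163 mg/mL = 25.8 mL/hr
Time remaining = 290.68 mL ÷ 25.8 mL/hr = 11.26667 hr

11.3 hours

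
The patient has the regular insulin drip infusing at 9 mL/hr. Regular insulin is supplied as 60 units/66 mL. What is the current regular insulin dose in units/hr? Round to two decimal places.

8.18 units/hr

Concentration = 60 units ÷ 66 mL = 0.9090909 units/mL
Drug rate = 9 mL/hr × 0.9090909 units/mL = 8.181818 units/hr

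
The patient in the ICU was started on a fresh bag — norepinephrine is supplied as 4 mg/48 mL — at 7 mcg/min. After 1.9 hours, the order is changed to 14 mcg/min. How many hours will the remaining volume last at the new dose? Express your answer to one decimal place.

Initial rate:
7 mcg/min × 60 min/hr = 420 mcg/hr
Concentration = 4 mg ÷ 48 mL = 0.08333333 mg/mL = 83.33333 mcg/mL
Rate = 420 mcg/hr ÷ 83.33333 mcg/mL = 5.04 mL/hr
Volume infused so far = 5.04 mL/hr × 1.9 hr = 9.576 mL
Volume remaining = 48 − 9.576 = 38.424 mL
New rate:
14 mcg/min × 60 min/hr = 840 mcg/hr
Rate = 840 mcg/hr ÷ 83.33333 mcg/mL = 10.08 mL/hr
Time remaining = 38.424 mL ÷ 10.08 mL/hr = 3.811905 hr

3.8 hours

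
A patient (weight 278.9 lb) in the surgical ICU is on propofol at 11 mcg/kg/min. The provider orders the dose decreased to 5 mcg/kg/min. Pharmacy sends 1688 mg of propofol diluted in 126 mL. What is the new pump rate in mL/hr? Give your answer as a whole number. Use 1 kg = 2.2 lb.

3 mL/hr

Weight = 278.9 lb ÷ 2.2 lb/kg = 126.7727 kg
Dose = 5 mcg/kg/min × 126.7727 kg = 633.8636 mcg/min
633.8636 mcg/min × 60 min/hr = 38031.82 mcg/hr
Concentration = 1688 mg ÷ 126 mL = 13.39683 mg/mL = 13396.83 mcg/mL
Rate = 38031.82 mcg/hr ÷ 13396.83 mcg/mL = 2.838868 mL/hr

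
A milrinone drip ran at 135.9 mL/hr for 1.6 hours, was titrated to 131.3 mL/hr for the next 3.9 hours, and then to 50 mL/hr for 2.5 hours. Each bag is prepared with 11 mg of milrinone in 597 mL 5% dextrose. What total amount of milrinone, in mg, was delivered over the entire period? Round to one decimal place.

15.7 mg

Concentration = 11 mg ÷ 597 mL = 0.01842546 mg/mL
Stage 1: 135.9 mL/hr × 1.6 hr = 217.44 mL → 217.44 mL × 0.01842546 mg/mL = 4.006432 mg
Stage 2: 131.3 mL/hr × 3.9 hr = 512.07 mL → 512.07 mL × 0.01842546 mg/mL = 9.435126 mg
Stage 3: 50 mL/hr × 2.5 hr = 125 mL → 125 mL × 0.01842546 mg/mL = 2.303183 mg
Total = 4.006432 + 9.435126 + 2.303183 = 15.74474 mg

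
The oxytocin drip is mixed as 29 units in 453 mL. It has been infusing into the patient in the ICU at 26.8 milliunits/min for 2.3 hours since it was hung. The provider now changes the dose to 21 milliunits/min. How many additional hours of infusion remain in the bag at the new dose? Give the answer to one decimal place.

20.1 hours

Initial rate:
26.8 milliunits/min × 60 min/hr = 1608 milliunits/hr
Concentration = 29 units ÷ 453 mL = 0.06401766 units/mL = 64.01766 milliunits/mL
Rate = 1608 milliunits/hr ÷ 64.01766 milliunits/mL = 25.11807 mL/hr
Volume infused so far = 25.11807 mL/hr × 2.3 hr = 57.77156 mL
Volume remaining = 453 − 57.77156 = 395.2284 mL
New rate:
21 milliunits/min × 60 min/hr = 1260 milliunits/hr
Rate = 1260 milliunits/hr ÷ 64.01766 milliunits/mL = 19.68207 mL/hr
Time remaining = 395.2284 mL ÷ 19.68207 mL/hr = 20.08063 hr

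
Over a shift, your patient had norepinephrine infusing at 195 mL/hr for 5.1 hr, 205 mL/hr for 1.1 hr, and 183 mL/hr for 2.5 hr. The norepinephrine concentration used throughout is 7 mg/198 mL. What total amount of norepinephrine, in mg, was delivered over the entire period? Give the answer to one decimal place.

59.3 mg

Concentration = 7 mg ÷ 198 mL = 0.03535354 mg/mL
Stage 1: 195 mL/hr × 5.1 hr = 994.5 mL → 994.5 mL × 0.03535354 mg/mL = 35.15909 mg
Stage 2: 205 mL/hr × 1.1 hr = 225.5 mL → 225.5 mL × 0.03535354 mg/mL = 7.972222 mg
Stage 3: 183 mL/hr × 2.5 hr = 457.5 mL → 457.5 mL × 0.03535354 mg/mL = 16.17424 mg
Total = 35.15909 + 7.972222 + 16.17424 = 59.30556 mg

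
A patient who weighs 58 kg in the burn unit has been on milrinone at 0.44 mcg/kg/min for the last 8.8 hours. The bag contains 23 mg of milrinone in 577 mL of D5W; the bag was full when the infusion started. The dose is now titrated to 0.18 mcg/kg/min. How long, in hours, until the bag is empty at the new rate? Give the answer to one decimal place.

15.2 hours

Initial rate:
Dose = 0.44 mcg/kg/min × 58 kg = 25.52 mcg/min
25.52 mcg/min × 60 min/hr = 1531.2 mcg/hr
Concentration = 23 mg ÷ 577 mL = 0.03986135 mg/mL = 39.86135 mcg/mL
Rate = 1531.2 mcg/hr ÷ 39.86135 mcg/mL = 38.41315 mL/hr
Volume infused so far = 38.41315 mL/hr × 8.8 hr = 338.0357 mL
Volume remaining = 577 − 338.0357 = 238.9643 mL
New rate:
Dose = 0.18 mcg/kg/min × 58 kg = 10.44 mcg/min
10.44 mcg/min × 60 min/hr = 626.4 mcg/hr
Rate = 626.4 mcg/hr ÷ 39.86135 mcg/mL = 15.71447 mL/hr
Time remaining = 238.9643 mL ÷ 15.71447 mL/hr = 15.20664 hr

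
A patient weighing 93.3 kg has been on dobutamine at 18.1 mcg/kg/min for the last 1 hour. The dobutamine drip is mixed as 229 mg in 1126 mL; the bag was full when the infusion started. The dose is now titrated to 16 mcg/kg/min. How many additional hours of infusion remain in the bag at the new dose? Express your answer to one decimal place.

Initial rate:
Dose = 18.1 mcg/kg/min × 93.3 kg = 1688.73 mcg/min
1688.73 mcg/min × 60 min/hr = 101323.8 mcg/hr
Concentration = 229 mg ÷ 1126 mL = 0.2033748 mg/mL = 203.3748 mcg/mL
Rate = 101323.8 mcg/hr ÷ 203.3748 mcg/mL = 498.2122 mL/hr
Volume infused so far = 498.2122 mL/hr × 1 hr = 498.2122 mL
Volume remaining = 1126 − 498.2122 = 627.7878 mL
New rate:
Dose = 16 mcg/kg/min × 93.3 kg = 1492.8 mcg/min
1492.8 mcg/min × 60 min/hr = 89568 mcg/hr
Rate = 89568 mcg/hr ÷ 203.3748 mcg/mL = 440.4086 mL/hr
Time remaining = 627.7878 mL ÷ 440.4086 mL/hr = 1.425467 hr

1.4 hours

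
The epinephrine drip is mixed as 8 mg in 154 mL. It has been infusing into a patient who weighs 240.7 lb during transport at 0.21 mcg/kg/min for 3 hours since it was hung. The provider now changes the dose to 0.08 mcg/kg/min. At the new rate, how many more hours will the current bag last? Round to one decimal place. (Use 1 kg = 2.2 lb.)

7.4 hours

Initial rate:
Weight = 240.7 lb ÷ 2.2 lb/kg = 109.4091 kg
Dose = 0.21 mcg/kg/min × 109.4091 kg = 22.97591 mcg/min
22.97591 mcg/min × 60 min/hr = 1378.555 mcg/hr
Concentration = 8 mg ÷ 154 mL = 0.05194805 mg/mL = 51.94805 mcg/mL
Rate = 1378.555 mcg/hr ÷ 51.94805 mcg/mL = 26.53717 mL/hr
Volume infused so far = 26.53717 mL/hr × 3 hr = 79.61152 mL
Volume remaining = 154 − 79.61152 = 74.38848 mL
New rate:
Dose = 0.08 mcg/kg/min × 109.4091 kg = 8.752727 mcg/min
8.752727 mcg/min × 60 min/hr = 525.1636 mcg/hr
Rate = 525.1636 mcg/hr ÷ 51.94805 mcg/mL = 10.1094 mL/hr
Time remaining = 74.38848 mL ÷ 10.1094 mL/hr = 7.358347 hr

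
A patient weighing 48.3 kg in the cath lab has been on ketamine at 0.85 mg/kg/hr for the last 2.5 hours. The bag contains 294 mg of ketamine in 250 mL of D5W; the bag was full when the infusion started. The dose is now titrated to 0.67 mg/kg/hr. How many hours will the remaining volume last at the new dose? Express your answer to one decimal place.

5.9 hours

Initial rate:
Dose = 0.85 mg/kg/hr × 48.3 kg = 41.055 mg/hr
Concentration = 294 mg ÷ 250 mL = 1.176 mg/mL
Rate = 41.055 mg/hr ÷ 1.176 mg/mL = 34.91071 mL/hr
Volume infused so far = 34.91071 mL/hr × 2.5 hr = 87.27679 mL
Volume remaining = 250 − 87.27679 = 162.7232 mL
New rate:
Dose = 0.67 mg/kg/hr × 48.3 kg = 32.361 mg/hr
Rate = 32.361 mg/hr ÷ 1.176 mg/mL = 27.51786 mL/hr
Time remaining = 162.7232 mL ÷ 27.51786 mL/hr = 5.913368 hr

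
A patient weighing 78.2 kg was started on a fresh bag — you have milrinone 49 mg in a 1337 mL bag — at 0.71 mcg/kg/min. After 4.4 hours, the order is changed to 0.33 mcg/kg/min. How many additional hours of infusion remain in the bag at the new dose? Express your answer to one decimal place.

22.2 hours

Initial rate:
Dose = 0.71 mcg/kg/min × 78.2 kg = 55.522 mcg/min
55.522 mcg/min × 60 min/hr = 3331.32 mcg/hr
Concentration = 49 mg ÷ 1337 mL = 0.03664921 mg/mL = 36.64921 mcg/mL
Rate = 3331.32 mcg/hr ÷ 36.64921 mcg/mL = 90.89745 mL/hr
Volume infused so far = 90.89745 mL/hr × 4.4 hr = 399.9488 mL
Volume remaining = 1337 − 399.9488 = 937.0512 mL
New rate:
Dose = 0.33 mcg/kg/min × 78.2 kg = 25.806 mcg/min
25.806 mcg/min × 60 min/hr = 1548.36 mcg/hr
Rate = 1548.36 mcg/hr ÷ 36.64921 mcg/mL = 42.24811 mL/hr
Time remaining = 937.0512 mL ÷ 42.24811 mL/hr = 22.17972 hr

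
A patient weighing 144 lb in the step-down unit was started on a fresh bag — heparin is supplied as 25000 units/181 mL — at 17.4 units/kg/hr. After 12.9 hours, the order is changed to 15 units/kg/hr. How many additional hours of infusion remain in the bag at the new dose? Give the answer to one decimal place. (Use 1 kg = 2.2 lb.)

Initial rate:
Weight = 144 lb ÷ 2.2 lb/kg = 65.45455 kg
Dose = 17.4 units/kg/hr × 65.45455 kg = 1138.909 units/hr
Concentration = 25000 units ÷ 181 mL = 138.1215 units/mL
Rate = 1138.909 units/hr ÷ 138.1215 units/mL = 8.245702 mL/hr
Volume infused so far = 8.245702 mL/hr × 12.9 hr = 106.3696 mL
Volume remaining = 181 − 106.3696 = 74.63045 mL
New rate:
Dose = 15 units/kg/hr × 65.45455 kg = 981.8182 units/hr
Rate = 981.8182 units/hr ÷ 138.1215 units/mL = 7.108364 mL/hr
Time remaining = 74.63045 mL ÷ 7.108364 mL/hr = 10.49896 hr

10.5 hours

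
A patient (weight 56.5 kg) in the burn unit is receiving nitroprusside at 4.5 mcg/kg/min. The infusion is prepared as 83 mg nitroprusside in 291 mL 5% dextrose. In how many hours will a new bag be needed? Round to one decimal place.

Dose = 4.5 mcg/kg/min × 56.5 kg = 254.25 mcg/min
254.25 mcg/min × 60 min/hr = 15255 mcg/hr
Concentration = 83 mg ÷ 291 mL = 0.2852234 mg/mL = 285.2234 mcg/mL
Rate = 15255 mcg/hr ÷ 285.2234 mcg/mL = 53.4844 mL/hr
Duration = 291 mL ÷ 53.4844 mL/hr = 5.440839 hr

5.4 hours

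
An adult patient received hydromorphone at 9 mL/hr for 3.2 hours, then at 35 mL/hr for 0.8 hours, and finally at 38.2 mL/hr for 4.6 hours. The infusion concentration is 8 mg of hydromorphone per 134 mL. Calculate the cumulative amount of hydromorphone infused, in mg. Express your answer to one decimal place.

Concentration = 8 mg ÷ 134 mL = 0.05970149 mg/mL
Stage 1: 9 mL/hr × 3.2 hr = 28.8 mL → 28.8 mL × 0.05970149 mg/mL = 1.719403 mg
Stage 2: 35 mL/hr × 0.8 hr = 28 mL → 28 mL × 0.05970149 mg/mL = 1.671642 mg
Stage 3: 38.2 mL/hr × 4.6 hr = 175.72 mL → 175.72 mL × 0.05970149 mg/mL = 10.49075 mg
Total = 1.719403 + 1.671642 + 10.49075 = 13.88179 mg

13.9 mg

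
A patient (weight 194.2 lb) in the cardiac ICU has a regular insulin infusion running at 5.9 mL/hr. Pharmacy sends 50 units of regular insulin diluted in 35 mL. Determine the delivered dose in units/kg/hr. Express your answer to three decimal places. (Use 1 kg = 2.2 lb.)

Weight = 194.2 lb ÷ 2.2 lb/kg = 88.27273 kg
Concentration = 50 units ÷ 35 mL = 1.428571 units/mL
Drug rate = 5.9 mL/hr × 1.428571 units/mL = 8.428571 units/hr
8.428571 units/hr ÷ 88.27273 kg = 0.0954833 units/kg/hr

0.095 units/kg/hr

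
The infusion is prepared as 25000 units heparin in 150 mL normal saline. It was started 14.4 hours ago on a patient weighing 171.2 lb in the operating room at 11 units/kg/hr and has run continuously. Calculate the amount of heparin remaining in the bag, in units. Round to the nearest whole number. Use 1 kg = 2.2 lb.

Weight = 171.2 lb ÷ 2.2 lb/kg = 77.81818 kg
Dose = 11 units/kg/hr × 77.81818 kg = 856 units/hr
Concentration = 25000 units ÷ 150 mL = 166.6667 units/mL
Rate = 856 units/hr ÷ 166.6667 units/mL = 5.136 mL/hr
Volume infused = 5.136 mL/hr × 14.4 hr = 73.9584 mL
Volume remaining = 150 − 73.9584 = 76.0416 mL
Drug remaining = 76.0416 mL × 166.6667 units/mL = 12673.6 units

12674 units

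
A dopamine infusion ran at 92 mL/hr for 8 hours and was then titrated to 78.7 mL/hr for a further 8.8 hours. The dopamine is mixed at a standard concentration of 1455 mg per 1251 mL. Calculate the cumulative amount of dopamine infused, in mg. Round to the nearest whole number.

Concentration = 1455 mg ÷ 1251 mL = 1.16307 mg/mL
Stage 1: 92 mL/hr × 8 hr = 736 mL → 736 mL × 1.16307 mg/mL = 856.0192 mg
Stage 2: 78.7 mL/hr × 8.8 hr = 692.56 mL → 692.56 mL × 1.16307 mg/mL = 805.4954 mg
Total = 856.0192 + 805.4954 = 1661.515 mg

1662 mg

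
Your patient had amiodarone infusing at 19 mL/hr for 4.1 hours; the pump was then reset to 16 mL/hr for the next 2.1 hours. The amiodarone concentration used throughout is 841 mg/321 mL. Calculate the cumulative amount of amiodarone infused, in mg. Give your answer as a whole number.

292 mg

Concentration = 841 mg ÷ 321 mL = 2.619938 mg/mL
Stage 1: 19 mL/hr × 4.1 hr = 77.9 mL → 77.9 mL × 2.619938 mg/mL = 204.0931 mg
Stage 2: 16 mL/hr × 2.1 hr = 33.6 mL → 33.6 mL × 2.619938 mg/mL = 88.02991 mg
Total = 204.0931 + 88.02991 = 292.1231 mg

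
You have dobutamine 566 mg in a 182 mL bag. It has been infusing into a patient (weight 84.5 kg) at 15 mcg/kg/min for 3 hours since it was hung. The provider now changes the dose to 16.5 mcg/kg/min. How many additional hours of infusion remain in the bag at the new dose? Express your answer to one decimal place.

4.0 hours

Initial rate:
Dose = 15 mcg/kg/min × 84.5 kg = 1267.5 mcg/min
1267.5 mcg/min × 60 min/hr = 76050 mcg/hr
Concentration = 566 mg ÷ 182 mL = 3.10989 mg/mL = 3109.89 mcg/mL
Rate = 76050 mcg/hr ÷ 3109.89 mcg/mL = 24.45424 mL/hr
Volume infused so far = 24.45424 mL/hr × 3 hr = 73.36272 mL
Volume remaining = 182 − 73.36272 = 108.6373 mL
New rate:
Dose = 16.5 mcg/kg/min × 84.5 kg = 1394.25 mcg/min
1394.25 mcg/min × 60 min/hr = 83655 mcg/hr
Rate = 83655 mcg/hr ÷ 3109.89 mcg/mL = 26.89966 mL/hr
Time remaining = 108.6373 mL ÷ 26.89966 mL/hr = 4.038611 hr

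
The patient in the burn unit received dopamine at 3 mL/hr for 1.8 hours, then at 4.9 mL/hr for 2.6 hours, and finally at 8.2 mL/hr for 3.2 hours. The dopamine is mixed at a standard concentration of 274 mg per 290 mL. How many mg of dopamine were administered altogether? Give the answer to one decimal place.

Concentration = 274 mg ÷ 290 mL = 0.9448276 mg/mL
Stage 1: 3 mL/hr × 1.8 hr = 5.4 mL → 5.4 mL × 0.9448276 mg/mL = 5.102069 mg
Stage 2: 4.9 mL/hr × 2.6 hr = 12.74 mL → 12.74 mL × 0.9448276 mg/mL = 12.0371 mg
Stage 3: 8.2 mL/hr × 3.2 hr = 26.24 mL → 26.24 mL × 0.9448276 mg/mL = 24.79228 mg
Total = 5.102069 + 12.0371 + 24.79228 = 41.93145 mg

41.9 mg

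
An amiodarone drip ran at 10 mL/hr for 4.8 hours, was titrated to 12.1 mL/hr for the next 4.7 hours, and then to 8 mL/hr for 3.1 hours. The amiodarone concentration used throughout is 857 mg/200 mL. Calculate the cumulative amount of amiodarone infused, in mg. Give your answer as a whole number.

Concentration = 857 mg ÷ 200 mL = 4.285 mg/mL
Stage 1: 10 mL/hr × 4.8 hr = 48 mL → 48 mL × 4.285 mg/mL = 205.68 mg
Stage 2: 12.1 mL/hr × 4.7 hr = 56.87 mL → 56.87 mL × 4.285 mg/mL = 243.688 mg
Stage 3: 8 mL/hr × 3.1 hr = 24.8 mL → 24.8 mL × 4.285 mg/mL = 106.268 mg
Total = 205.68 + 243.688 + 106.268 = 555.6359 mg

556 mg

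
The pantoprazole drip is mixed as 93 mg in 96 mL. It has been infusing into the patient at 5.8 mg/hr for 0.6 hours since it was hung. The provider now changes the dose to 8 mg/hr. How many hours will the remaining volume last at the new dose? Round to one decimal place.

Initial rate:
Concentration = 93 mg ÷ 96 mL = 0.96875 mg/mL
Rate = 5.8 mg/hr ÷ 0.96875 mg/mL = 5.987097 mL/hr
Volume infused so far = 5.987097 mL/hr × 0.6 hr = 3.592258 mL
Volume remaining = 96 − 3.592258 = 92.40774 mL
New rate:
Rate = 8 mg/hr ÷ 0.96875 mg/mL = 8.258065 mL/hr
Time remaining = 92.40774 mL ÷ 8.258065 mL/hr = 11.19 hr

11.2 hours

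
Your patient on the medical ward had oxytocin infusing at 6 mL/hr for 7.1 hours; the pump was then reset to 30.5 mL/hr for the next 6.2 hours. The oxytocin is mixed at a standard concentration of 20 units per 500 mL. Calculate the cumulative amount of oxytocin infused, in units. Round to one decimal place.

9.3 units

Concentration = 20 units ÷ 500 mL = 0.04 units/mL
Stage 1: 6 mL/hr × 7.1 hr = 42.6 mL → 42.6 mL × 0.04 units/mL = 1.704 units
Stage 2: 30.5 mL/hr × 6.2 hr = 189.1 mL → 189.1 mL × 0.04 units/mL = 7.564 units
Total = 1.704 + 7.564 = 9.268 units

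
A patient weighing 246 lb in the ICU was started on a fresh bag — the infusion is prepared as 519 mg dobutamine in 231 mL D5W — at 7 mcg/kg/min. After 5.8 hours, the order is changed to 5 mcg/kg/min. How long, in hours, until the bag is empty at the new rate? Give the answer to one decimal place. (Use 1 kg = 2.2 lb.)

Initial rate:
Weight = 246 lb ÷ 2.2 lb/kg = 111.8182 kg
Dose = 7 mcg/kg/min × 111.8182 kg = 782.7273 mcg/min
782.7273 mcg/min × 60 min/hr = 46963.64 mcg/hr
Concentration = 519 mg ÷ 231 mL = 2.246753 mg/mL = 2246.753 mcg/mL
Rate = 46963.64 mcg/hr ÷ 2246.753 mcg/mL = 20.90289 mL/hr
Volume infused so far = 20.90289 mL/hr × 5.8 hr = 121.2368 mL
Volume remaining = 231 − 121.2368 = 109.7632 mL
New rate:
Dose = 5 mcg/kg/min × 111.8182 kg = 559.0909 mcg/min
559.0909 mcg/min × 60 min/hr = 33545.45 mcg/hr
Rate = 33545.45 mcg/hr ÷ 2246.753 mcg/mL = 14.93064 mL/hr
Time remaining = 109.7632 mL ÷ 14.93064 mL/hr = 7.351545 hr

7.4 hours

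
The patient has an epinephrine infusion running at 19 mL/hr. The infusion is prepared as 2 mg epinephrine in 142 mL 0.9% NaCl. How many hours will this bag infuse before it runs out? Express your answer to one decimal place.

Duration = 142 mL ÷ 19 mL/hr = 7.473684 hr

7.5 hours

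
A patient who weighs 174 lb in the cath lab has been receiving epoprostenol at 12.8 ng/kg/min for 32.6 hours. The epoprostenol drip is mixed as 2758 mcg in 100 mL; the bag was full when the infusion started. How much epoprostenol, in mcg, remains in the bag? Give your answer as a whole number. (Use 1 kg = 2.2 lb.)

Weight = 174 lb ÷ 2.2 lb/kg = 79.09091 kg
Dose = 12.8 ng/kg/min × 79.09091 kg = 1012.364 ng/min
1012.364 ng/min × 60 min/hr = 60741.82 ng/hr
Concentration = 2758 mcg ÷ 100 mL = 27.58 mcg/mL = 27580 ng/mL
Rate = 60741.82 ng/hr ÷ 27580 ng/mL = 2.202386 mL/hr
Volume infused = 2.202386 mL/hr × 32.6 hr = 71.7978 mL
Volume remaining = 100 − 71.7978 = 28.2022 mL
Drug remaining = 28.2022 mL × 27580 ng/mL = 777816.7 ng = 777.8167 mcg

778 mcg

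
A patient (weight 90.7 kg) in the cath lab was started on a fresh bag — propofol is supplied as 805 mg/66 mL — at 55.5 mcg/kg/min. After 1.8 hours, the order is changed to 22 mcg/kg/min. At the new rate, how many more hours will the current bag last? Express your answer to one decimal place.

2.2 hours

Initial rate:
Dose = 55.5 mcg/kg/min × 90.7 kg = 5033.85 mcg/min
5033.85 mcg/min × 60 min/hr = 302031 mcg/hr
Concentration = 805 mg ÷ 66 mL = 12.19697 mg/mL = 12196.97 mcg/mL
Rate = 302031 mcg/hr ÷ 12196.97 mcg/mL = 24.76279 mL/hr
Volume infused so far = 24.76279 mL/hr × 1.8 hr = 44.57302 mL
Volume remaining = 66 − 44.57302 = 21.42698 mL
New rate:
Dose = 22 mcg/kg/min × 90.7 kg = 1995.4 mcg/min
1995.4 mcg/min × 60 min/hr = 119724 mcg/hr
Rate = 119724 mcg/hr ÷ 12196.97 mcg/mL = 9.815881 mL/hr
Time remaining = 21.42698 mL ÷ 9.815881 mL/hr = 2.182889 hr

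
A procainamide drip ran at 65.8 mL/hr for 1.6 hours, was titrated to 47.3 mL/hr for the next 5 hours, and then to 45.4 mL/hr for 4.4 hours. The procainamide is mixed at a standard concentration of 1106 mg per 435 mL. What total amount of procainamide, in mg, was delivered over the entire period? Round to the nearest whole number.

Concentration = 1106 mg ÷ 435 mL = 2.542529 mg/mL
Stage 1: 65.8 mL/hr × 1.6 hr = 105.28 mL → 105.28 mL × 2.542529 mg/mL = 267.6774 mg
Stage 2: 47.3 mL/hr × 5 hr = 236.5 mL → 236.5 mL × 2.542529 mg/mL = 601.308 mg
Stage 3: 45.4 mL/hr × 4.4 hr = 199.76 mL → 199.76 mL × 2.542529 mg/mL = 507.8955 mg
Total = 267.6774 + 601.308 + 507.8955 = 1376.881 mg

1377 mg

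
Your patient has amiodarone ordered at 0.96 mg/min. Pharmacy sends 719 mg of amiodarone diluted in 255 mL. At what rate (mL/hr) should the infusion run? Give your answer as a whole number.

20 mL/hr

0.96 mg/min × 60 min/hr = 57.6 mg/hr
Concentration = 719 mg ÷ 255 mL = 2.819608 mg/mL
Rate = 57.6 mg/hr ÷ 2.819608 mg/mL = 20.42837 mL/hr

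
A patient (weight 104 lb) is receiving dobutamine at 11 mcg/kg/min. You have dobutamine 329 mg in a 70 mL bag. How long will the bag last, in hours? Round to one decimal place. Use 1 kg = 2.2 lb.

10.5 hours

Weight = 104 lb ÷ 2.2 lb/kg = 47.27273 kg
Dose = 11 mcg/kg/min × 47.27273 kg = 520 mcg/min
520 mcg/min × 60 min/hr = 31200 mcg/hr
Concentration = 329 mg ÷ 70 mL = 4.7 mg/mL = 4700 mcg/mL
Rate = 31200 mcg/hr ÷ 4700 mcg/mL = 6.638298 mL/hr
Duration = 70 mL ÷ 6.638298 mL/hr = 10.54487 hr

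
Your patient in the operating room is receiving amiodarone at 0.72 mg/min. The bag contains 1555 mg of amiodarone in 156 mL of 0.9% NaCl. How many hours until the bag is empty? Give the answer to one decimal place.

0.72 mg/min × 60 min/hr = 43.2 mg/hr
Concentration = 1555 mg ÷ 156 mL = 9.967949 mg/mL
Rate = 43.2 mg/hr ÷ 9.967949 mg/mL = 4.333891 mL/hr
Duration = 156 mL ÷ 4.333891 mL/hr = 35.99537 hr

36.0 hours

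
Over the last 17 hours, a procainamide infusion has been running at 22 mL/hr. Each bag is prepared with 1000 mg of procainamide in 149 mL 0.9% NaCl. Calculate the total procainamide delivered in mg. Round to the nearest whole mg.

Concentration = 1000 mg ÷ 149 mL = 6.711409 mg/mL
Drug rate = 22 mL/hr × 6.711409 mg/mL = 147.651 mg/hr
Total = 147.651 mg/hr × 17 hr = 2510.067 mg

2510 mg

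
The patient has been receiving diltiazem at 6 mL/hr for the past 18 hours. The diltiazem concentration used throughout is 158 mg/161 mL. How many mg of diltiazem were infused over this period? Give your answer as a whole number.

106 mg

Concentration = 158 mg ÷ 161 mL = 0.9813665 mg/mL
Drug rate = 6 mL/hr × 0.9813665 mg/mL = 5.888199 mg/hr
Total = 5.888199 mg/hr × 18 hr = 105.9876 mg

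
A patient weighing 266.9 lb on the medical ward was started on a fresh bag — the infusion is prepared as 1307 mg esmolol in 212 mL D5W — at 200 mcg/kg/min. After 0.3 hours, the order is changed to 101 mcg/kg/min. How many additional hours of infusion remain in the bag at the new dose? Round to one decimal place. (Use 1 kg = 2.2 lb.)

1.2 hours

Initial rate:
Weight = 266.9 lb ÷ 2.2 lb/kg = 121.3182 kg
Dose = 200 mcg/kg/min × 121.3182 kg = 24263.64 mcg/min
24263.64 mcg/min × 60 min/hr = 1455818 mcg/hr
Concentration = 1307 mg ÷ 212 mL = 6.165094 mg/mL = 6165.094 mcg/mL
Rate = 1455818 mcg/hr ÷ 6165.094 mcg/mL = 236.1388 mL/hr
Volume infused so far = 236.1388 mL/hr × 0.3 hr = 70.84165 mL
Volume remaining = 212 − 70.84165 = 141.1584 mL
New rate:
Dose = 101 mcg/kg/min × 121.3182 kg = 12253.14 mcg/min
12253.14 mcg/min × 60 min/hr = 735188.2 mcg/hr
Rate = 735188.2 mcg/hr ÷ 6165.094 mcg/mL = 119.2501 mL/hr
Time remaining = 141.1584 mL ÷ 119.2501 mL/hr = 1.183717 hr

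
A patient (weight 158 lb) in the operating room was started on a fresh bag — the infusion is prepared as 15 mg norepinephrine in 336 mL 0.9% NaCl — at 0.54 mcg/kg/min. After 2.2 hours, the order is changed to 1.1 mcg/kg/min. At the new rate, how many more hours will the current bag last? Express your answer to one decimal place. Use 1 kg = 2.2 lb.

2.1 hours

Initial rate:
Weight = 158 lb ÷ 2.2 lb/kg = 71.81818 kg
Dose = 0.54 mcg/kg/min × 71.81818 kg = 38.78182 mcg/min
38.78182 mcg/min × 60 min/hr = 2326.909 mcg/hr
Concentration = 15 mg ÷ 336 mL = 0.04464286 mg/mL = 44.64286 mcg/mL
Rate = 2326.909 mcg/hr ÷ 44.64286 mcg/mL = 52.12276 mL/hr
Volume infused so far = 52.12276 mL/hr × 2.2 hr = 114.6701 mL
Volume remaining = 336 − 114.6701 = 221.3299 mL
New rate:
Dose = 1.1 mcg/kg/min × 71.81818 kg = 79 mcg/min
79 mcg/min × 60 min/hr = 4740 mcg/hr
Rate = 4740 mcg/hr ÷ 44.64286 mcg/mL = 106.176 mL/hr
Time remaining = 221.3299 mL ÷ 106.176 mL/hr = 2.084557 hr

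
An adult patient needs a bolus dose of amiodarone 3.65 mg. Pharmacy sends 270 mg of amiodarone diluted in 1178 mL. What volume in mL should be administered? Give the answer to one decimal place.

Concentration = 270 mg ÷ 1178 mL = 0.229202 mg/mL
Volume = 3.65 mg ÷ 0.229202 mg/mL = 15.92481 mL

15.9 mL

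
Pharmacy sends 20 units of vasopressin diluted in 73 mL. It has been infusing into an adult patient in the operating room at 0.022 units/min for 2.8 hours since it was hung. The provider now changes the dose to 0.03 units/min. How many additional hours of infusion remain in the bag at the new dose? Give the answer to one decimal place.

9.1 hours

Initial rate:
0.022 units/min × 60 min/hr = 1.32 units/hr
Concentration = 20 units ÷ 73 mL = 0.2739726 units/mL
Rate = 1.32 units/hr ÷ 0.2739726 units/mL = 4.818 mL/hr
Volume infused so far = 4.818 mL/hr × 2.8 hr = 13.4904 mL
Volume remaining = 73 − 13.4904 = 59.5096 mL
New rate:
0.03 units/min × 60 min/hr = 1.8 units/hr
Rate = 1.8 units/hr ÷ 0.2739726 units/mL = 6.57 mL/hr
Time remaining = 59.5096 mL ÷ 6.57 mL/hr = 9.057778 hr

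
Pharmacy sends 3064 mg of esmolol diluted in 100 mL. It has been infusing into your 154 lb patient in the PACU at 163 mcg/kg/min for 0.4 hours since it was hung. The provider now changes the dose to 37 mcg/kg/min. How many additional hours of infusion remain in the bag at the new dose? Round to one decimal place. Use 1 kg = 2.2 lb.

Initial rate:
Weight = 154 lb ÷ 2.2 lb/kg = 70 kg
Dose = 163 mcg/kg/min × 70 kg = 11410 mcg/min
11410 mcg/min × 60 min/hr = 684600 mcg/hr
Concentration = 3064 mg ÷ 100 mL = 30.64 mg/mL = 30640 mcg/mL
Rate = 684600 mcg/hr ÷ 30640 mcg/mL = 22.34334 mL/hr
Volume infused so far = 22.34334 mL/hr × 0.4 hr = 8.937337 mL
Volume remaining = 100 − 8.937337 = 91.06266 mL
New rate:
Dose = 37 mcg/kg/min × 70 kg = 2590 mcg/min
2590 mcg/min × 60 min/hr = 155400 mcg/hr
Rate = 155400 mcg/hr ÷ 30640 mcg/mL = 5.071802 mL/hr
Time remaining = 91.06266 mL ÷ 5.071802 mL/hr = 17.9547 hr

18.0 hours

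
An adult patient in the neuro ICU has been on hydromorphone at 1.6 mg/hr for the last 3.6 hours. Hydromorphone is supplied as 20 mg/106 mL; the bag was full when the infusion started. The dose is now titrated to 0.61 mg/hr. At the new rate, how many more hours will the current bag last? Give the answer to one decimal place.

Initial rate:
Concentration = 20 mg ÷ 106 mL = 0.1886792 mg/mL
Rate = 1.6 mg/hr ÷ 0.1886792 mg/mL = 8.48 mL/hr
Volume infused so far = 8.48 mL/hr × 3.6 hr = 30.528 mL
Volume remaining = 106 − 30.528 = 75.472 mL
New rate:
Rate = 0.61 mg/hr ÷ 0.1886792 mg/mL = 3.233 mL/hr
Time remaining = 75.472 mL ÷ 3.233 mL/hr = 23.34426 hr

23.3 hours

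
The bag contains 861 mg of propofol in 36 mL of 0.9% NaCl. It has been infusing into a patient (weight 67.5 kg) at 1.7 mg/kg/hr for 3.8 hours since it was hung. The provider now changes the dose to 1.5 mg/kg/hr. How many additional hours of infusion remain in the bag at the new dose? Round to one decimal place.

4.2 hours

Initial rate:
Dose = 1.7 mg/kg/hr × 67.5 kg = 114.75 mg/hr
Concentration = 861 mg ÷ 36 mL = 23.91667 mg/mL
Rate = 114.75 mg/hr ÷ 23.91667 mg/mL = 4.797909 mL/hr
Volume infused so far = 4.797909 mL/hr × 3.8 hr = 18.23206 mL
Volume remaining = 36 − 18.23206 = 17.76794 mL
New rate:
Dose = 1.5 mg/kg/hr × 67.5 kg = 101.25 mg/hr
Rate = 101.25 mg/hr ÷ 23.91667 mg/mL = 4.233449 mL/hr
Time remaining = 17.76794 mL ÷ 4.233449 mL/hr = 4.197037 hr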